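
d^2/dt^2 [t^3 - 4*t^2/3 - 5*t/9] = 6*t - 8/3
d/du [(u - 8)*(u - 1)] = 2*u - 9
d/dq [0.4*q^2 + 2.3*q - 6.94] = 0.8*q + 2.3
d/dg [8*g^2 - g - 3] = 16*g - 1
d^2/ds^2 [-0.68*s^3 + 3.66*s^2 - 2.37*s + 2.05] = 7.32 - 4.08*s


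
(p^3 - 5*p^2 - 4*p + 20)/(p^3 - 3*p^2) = (p^3 - 5*p^2 - 4*p + 20)/(p^2*(p - 3))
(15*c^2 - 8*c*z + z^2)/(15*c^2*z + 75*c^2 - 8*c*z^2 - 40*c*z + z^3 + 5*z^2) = 1/(z + 5)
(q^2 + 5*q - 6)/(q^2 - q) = (q + 6)/q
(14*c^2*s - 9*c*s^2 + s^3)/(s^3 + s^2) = (14*c^2 - 9*c*s + s^2)/(s*(s + 1))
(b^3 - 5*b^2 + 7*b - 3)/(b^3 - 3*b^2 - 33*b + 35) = (b^2 - 4*b + 3)/(b^2 - 2*b - 35)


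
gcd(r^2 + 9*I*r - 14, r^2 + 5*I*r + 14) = r + 7*I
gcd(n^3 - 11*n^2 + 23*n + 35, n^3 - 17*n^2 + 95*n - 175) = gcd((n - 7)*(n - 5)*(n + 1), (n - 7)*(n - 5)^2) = n^2 - 12*n + 35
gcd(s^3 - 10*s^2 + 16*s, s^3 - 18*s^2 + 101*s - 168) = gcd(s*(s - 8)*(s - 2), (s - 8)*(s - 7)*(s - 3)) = s - 8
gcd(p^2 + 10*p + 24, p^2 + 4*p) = p + 4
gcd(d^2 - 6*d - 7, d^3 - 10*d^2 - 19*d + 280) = d - 7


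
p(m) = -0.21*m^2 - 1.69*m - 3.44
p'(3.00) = -2.95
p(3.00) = -10.40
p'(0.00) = -1.69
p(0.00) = -3.44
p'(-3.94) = -0.04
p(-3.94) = -0.04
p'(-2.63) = -0.59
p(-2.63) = -0.45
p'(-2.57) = -0.61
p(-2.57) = -0.48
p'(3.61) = -3.21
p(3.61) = -12.28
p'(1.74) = -2.42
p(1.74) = -7.02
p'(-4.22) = 0.08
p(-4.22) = -0.05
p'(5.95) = -4.19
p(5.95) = -20.93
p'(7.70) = -4.92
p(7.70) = -28.90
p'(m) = -0.42*m - 1.69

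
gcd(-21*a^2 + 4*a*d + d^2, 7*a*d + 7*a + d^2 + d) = 7*a + d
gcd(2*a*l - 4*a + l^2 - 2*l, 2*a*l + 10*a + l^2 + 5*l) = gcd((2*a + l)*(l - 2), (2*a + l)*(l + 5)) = 2*a + l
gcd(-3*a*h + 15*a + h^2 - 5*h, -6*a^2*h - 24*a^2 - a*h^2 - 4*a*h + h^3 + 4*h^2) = 3*a - h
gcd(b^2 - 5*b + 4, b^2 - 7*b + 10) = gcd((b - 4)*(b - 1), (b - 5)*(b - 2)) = 1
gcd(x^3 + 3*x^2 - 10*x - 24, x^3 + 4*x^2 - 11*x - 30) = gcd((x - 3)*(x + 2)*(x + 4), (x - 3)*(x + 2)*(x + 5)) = x^2 - x - 6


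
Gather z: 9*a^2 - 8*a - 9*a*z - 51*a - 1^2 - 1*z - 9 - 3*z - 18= 9*a^2 - 59*a + z*(-9*a - 4) - 28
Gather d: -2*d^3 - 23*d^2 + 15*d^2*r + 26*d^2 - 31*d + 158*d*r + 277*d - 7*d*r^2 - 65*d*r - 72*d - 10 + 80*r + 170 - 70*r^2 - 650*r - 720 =-2*d^3 + d^2*(15*r + 3) + d*(-7*r^2 + 93*r + 174) - 70*r^2 - 570*r - 560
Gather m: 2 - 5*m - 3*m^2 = -3*m^2 - 5*m + 2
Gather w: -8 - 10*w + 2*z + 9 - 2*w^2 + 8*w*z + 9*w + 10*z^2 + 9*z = -2*w^2 + w*(8*z - 1) + 10*z^2 + 11*z + 1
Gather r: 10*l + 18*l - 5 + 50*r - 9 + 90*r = 28*l + 140*r - 14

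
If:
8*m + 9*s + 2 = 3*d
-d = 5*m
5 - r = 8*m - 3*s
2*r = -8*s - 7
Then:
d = -625/466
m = 125/466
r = 61/466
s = -423/466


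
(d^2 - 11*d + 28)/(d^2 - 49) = (d - 4)/(d + 7)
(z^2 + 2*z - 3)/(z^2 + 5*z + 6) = (z - 1)/(z + 2)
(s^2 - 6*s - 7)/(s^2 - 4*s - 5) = (s - 7)/(s - 5)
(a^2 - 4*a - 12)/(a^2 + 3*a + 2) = (a - 6)/(a + 1)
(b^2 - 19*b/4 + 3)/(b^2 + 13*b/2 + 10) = (4*b^2 - 19*b + 12)/(2*(2*b^2 + 13*b + 20))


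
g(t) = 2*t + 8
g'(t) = 2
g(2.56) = 13.12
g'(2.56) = 2.00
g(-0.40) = 7.20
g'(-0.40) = 2.00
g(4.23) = 16.46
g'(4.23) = 2.00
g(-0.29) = 7.42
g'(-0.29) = 2.00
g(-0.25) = 7.50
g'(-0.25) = 2.00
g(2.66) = 13.32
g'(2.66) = 2.00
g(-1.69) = 4.62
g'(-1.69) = 2.00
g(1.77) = 11.54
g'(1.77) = 2.00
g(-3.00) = 2.00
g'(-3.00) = 2.00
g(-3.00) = 2.00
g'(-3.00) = 2.00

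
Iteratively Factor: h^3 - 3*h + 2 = (h + 2)*(h^2 - 2*h + 1) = (h - 1)*(h + 2)*(h - 1)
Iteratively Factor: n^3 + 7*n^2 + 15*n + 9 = (n + 3)*(n^2 + 4*n + 3) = (n + 1)*(n + 3)*(n + 3)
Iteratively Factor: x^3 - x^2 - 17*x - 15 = (x + 3)*(x^2 - 4*x - 5) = (x + 1)*(x + 3)*(x - 5)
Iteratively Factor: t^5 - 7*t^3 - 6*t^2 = (t)*(t^4 - 7*t^2 - 6*t) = t*(t + 2)*(t^3 - 2*t^2 - 3*t) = t^2*(t + 2)*(t^2 - 2*t - 3) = t^2*(t + 1)*(t + 2)*(t - 3)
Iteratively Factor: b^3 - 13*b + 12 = (b - 3)*(b^2 + 3*b - 4) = (b - 3)*(b - 1)*(b + 4)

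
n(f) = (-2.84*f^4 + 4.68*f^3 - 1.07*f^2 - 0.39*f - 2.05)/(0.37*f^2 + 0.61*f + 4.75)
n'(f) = (-0.74*f - 0.61)*(-2.84*f^4 + 4.68*f^3 - 1.07*f^2 - 0.39*f - 2.05)/(0.37*f^2 + 0.61*f + 4.75)^2 + (-11.36*f^3 + 14.04*f^2 - 2.14*f - 0.39)/(0.37*f^2 + 0.61*f + 4.75) = (-2.1016*f^5 - 3.4656*f^4 - 48.2504*f^3 + 66.1816*f^2 - 8.648*f - 0.602)/(0.1369*f^4 + 0.4514*f^3 + 3.8871*f^2 + 5.795*f + 22.5625)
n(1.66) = -0.86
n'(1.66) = -2.31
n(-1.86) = -14.12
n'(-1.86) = 23.38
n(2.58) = -6.33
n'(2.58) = -10.42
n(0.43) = -0.42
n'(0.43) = 0.15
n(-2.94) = -55.45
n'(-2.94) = 53.48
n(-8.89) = -738.92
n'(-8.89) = 164.49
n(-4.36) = -157.26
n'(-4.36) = 88.33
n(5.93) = -120.59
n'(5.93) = -60.13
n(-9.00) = -757.10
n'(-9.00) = 166.17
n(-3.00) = -58.71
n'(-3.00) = 55.14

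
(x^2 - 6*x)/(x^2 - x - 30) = x/(x + 5)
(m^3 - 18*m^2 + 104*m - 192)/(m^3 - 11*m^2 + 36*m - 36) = (m^2 - 12*m + 32)/(m^2 - 5*m + 6)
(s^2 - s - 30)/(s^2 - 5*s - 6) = (s + 5)/(s + 1)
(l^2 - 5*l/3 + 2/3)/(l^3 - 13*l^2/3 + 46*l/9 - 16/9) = 3/(3*l - 8)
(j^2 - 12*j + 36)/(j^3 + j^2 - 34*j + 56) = (j^2 - 12*j + 36)/(j^3 + j^2 - 34*j + 56)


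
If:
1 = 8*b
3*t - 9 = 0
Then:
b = 1/8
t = 3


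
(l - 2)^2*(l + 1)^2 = l^4 - 2*l^3 - 3*l^2 + 4*l + 4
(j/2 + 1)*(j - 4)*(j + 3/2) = j^3/2 - j^2/4 - 11*j/2 - 6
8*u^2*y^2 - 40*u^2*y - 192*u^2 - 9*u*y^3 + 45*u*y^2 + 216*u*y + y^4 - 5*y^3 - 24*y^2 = (-8*u + y)*(-u + y)*(y - 8)*(y + 3)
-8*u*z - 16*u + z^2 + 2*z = (-8*u + z)*(z + 2)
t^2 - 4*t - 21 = (t - 7)*(t + 3)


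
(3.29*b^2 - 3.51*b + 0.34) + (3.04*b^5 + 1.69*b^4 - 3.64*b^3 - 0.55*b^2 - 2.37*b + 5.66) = 3.04*b^5 + 1.69*b^4 - 3.64*b^3 + 2.74*b^2 - 5.88*b + 6.0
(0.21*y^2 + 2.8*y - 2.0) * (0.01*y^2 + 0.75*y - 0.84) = 0.0021*y^4 + 0.1855*y^3 + 1.9036*y^2 - 3.852*y + 1.68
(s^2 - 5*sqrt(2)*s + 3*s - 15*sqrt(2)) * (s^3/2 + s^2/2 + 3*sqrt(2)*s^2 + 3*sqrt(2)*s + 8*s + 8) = s^5/2 + sqrt(2)*s^4/2 + 2*s^4 - 41*s^3/2 + 2*sqrt(2)*s^3 - 88*s^2 - 77*sqrt(2)*s^2/2 - 160*sqrt(2)*s - 66*s - 120*sqrt(2)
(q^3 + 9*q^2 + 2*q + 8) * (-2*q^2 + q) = -2*q^5 - 17*q^4 + 5*q^3 - 14*q^2 + 8*q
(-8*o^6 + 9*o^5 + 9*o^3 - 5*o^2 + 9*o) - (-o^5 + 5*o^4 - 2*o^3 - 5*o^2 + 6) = -8*o^6 + 10*o^5 - 5*o^4 + 11*o^3 + 9*o - 6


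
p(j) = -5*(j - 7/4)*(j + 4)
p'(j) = -10*j - 45/4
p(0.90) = 20.82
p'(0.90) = -20.25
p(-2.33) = 34.07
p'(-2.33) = 12.05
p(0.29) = 31.32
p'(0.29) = -14.15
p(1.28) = 12.41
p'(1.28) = -24.05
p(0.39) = 29.85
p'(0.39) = -15.15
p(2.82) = -36.49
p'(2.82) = -39.45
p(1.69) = 1.71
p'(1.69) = -28.15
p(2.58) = -27.31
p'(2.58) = -37.05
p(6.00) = -212.50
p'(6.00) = -71.25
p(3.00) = -43.75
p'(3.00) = -41.25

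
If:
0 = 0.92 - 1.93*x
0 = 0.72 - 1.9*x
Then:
No Solution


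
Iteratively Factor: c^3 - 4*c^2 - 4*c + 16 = (c - 2)*(c^2 - 2*c - 8) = (c - 4)*(c - 2)*(c + 2)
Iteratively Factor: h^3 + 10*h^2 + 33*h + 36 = (h + 3)*(h^2 + 7*h + 12) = (h + 3)^2*(h + 4)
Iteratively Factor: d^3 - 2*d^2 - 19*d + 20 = (d + 4)*(d^2 - 6*d + 5) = (d - 5)*(d + 4)*(d - 1)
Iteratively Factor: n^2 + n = (n + 1)*(n)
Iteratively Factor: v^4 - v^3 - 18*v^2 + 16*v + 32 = (v + 1)*(v^3 - 2*v^2 - 16*v + 32) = (v - 2)*(v + 1)*(v^2 - 16) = (v - 4)*(v - 2)*(v + 1)*(v + 4)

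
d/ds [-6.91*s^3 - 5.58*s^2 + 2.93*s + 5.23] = -20.73*s^2 - 11.16*s + 2.93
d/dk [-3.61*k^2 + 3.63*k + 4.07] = 3.63 - 7.22*k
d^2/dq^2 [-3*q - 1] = 0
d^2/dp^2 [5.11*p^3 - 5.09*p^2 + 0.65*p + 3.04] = 30.66*p - 10.18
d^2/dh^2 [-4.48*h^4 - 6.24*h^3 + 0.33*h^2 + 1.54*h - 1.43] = -53.76*h^2 - 37.44*h + 0.66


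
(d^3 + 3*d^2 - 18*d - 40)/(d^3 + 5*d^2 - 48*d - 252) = (d^3 + 3*d^2 - 18*d - 40)/(d^3 + 5*d^2 - 48*d - 252)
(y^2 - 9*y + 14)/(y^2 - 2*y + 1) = (y^2 - 9*y + 14)/(y^2 - 2*y + 1)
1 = 1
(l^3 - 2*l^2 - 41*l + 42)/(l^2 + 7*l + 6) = (l^2 - 8*l + 7)/(l + 1)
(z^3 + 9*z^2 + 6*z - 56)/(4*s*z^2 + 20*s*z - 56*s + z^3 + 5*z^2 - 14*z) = (z + 4)/(4*s + z)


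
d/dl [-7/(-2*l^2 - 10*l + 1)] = 14*(-2*l - 5)/(2*l^2 + 10*l - 1)^2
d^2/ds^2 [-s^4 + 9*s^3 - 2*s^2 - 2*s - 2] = -12*s^2 + 54*s - 4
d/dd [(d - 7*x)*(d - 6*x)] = 2*d - 13*x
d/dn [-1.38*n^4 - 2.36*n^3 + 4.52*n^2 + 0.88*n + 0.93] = -5.52*n^3 - 7.08*n^2 + 9.04*n + 0.88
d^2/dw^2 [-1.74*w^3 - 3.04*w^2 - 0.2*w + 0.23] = -10.44*w - 6.08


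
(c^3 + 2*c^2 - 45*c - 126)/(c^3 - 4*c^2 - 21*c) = (c + 6)/c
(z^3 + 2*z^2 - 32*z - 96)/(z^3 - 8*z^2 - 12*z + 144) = (z + 4)/(z - 6)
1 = 1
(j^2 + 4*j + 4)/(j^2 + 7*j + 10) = (j + 2)/(j + 5)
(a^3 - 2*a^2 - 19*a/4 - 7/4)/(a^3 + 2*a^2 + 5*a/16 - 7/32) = 8*(2*a^2 - 5*a - 7)/(16*a^2 + 24*a - 7)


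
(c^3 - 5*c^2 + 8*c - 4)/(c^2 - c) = c - 4 + 4/c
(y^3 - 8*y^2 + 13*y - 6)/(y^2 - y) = y - 7 + 6/y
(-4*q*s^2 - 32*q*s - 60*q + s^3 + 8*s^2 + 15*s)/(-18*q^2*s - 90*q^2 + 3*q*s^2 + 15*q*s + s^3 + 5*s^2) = (4*q*s + 12*q - s^2 - 3*s)/(18*q^2 - 3*q*s - s^2)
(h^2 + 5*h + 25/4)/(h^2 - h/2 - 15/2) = (h + 5/2)/(h - 3)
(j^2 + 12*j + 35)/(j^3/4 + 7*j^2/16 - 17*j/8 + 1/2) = 16*(j^2 + 12*j + 35)/(4*j^3 + 7*j^2 - 34*j + 8)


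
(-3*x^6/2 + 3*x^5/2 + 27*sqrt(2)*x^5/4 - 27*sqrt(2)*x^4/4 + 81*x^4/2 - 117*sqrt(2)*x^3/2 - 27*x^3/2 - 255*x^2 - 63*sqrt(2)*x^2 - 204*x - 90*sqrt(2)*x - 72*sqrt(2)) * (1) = -3*x^6/2 + 3*x^5/2 + 27*sqrt(2)*x^5/4 - 27*sqrt(2)*x^4/4 + 81*x^4/2 - 117*sqrt(2)*x^3/2 - 27*x^3/2 - 255*x^2 - 63*sqrt(2)*x^2 - 204*x - 90*sqrt(2)*x - 72*sqrt(2)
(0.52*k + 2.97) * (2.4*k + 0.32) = 1.248*k^2 + 7.2944*k + 0.9504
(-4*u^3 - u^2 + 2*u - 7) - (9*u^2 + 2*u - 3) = -4*u^3 - 10*u^2 - 4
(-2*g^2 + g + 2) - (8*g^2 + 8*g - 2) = -10*g^2 - 7*g + 4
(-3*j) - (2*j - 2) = 2 - 5*j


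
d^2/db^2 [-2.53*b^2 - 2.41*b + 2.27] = -5.06000000000000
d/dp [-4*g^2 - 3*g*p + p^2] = -3*g + 2*p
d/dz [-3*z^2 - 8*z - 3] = -6*z - 8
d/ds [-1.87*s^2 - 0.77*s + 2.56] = -3.74*s - 0.77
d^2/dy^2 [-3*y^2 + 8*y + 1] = -6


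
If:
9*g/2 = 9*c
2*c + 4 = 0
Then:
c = -2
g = -4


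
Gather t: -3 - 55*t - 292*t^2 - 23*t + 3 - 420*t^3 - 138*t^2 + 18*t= -420*t^3 - 430*t^2 - 60*t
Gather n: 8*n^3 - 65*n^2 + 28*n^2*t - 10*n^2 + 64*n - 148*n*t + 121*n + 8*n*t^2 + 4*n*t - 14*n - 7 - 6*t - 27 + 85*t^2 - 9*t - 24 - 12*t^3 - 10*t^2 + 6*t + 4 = 8*n^3 + n^2*(28*t - 75) + n*(8*t^2 - 144*t + 171) - 12*t^3 + 75*t^2 - 9*t - 54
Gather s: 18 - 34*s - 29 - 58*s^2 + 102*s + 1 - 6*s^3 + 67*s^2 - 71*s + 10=-6*s^3 + 9*s^2 - 3*s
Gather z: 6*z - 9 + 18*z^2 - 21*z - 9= 18*z^2 - 15*z - 18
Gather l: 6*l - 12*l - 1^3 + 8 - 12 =-6*l - 5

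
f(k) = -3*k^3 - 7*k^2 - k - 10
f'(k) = -9*k^2 - 14*k - 1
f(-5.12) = 214.27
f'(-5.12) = -165.25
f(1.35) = -31.49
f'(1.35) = -36.30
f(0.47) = -12.33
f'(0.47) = -9.57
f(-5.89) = 366.05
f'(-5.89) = -230.77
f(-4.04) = 77.61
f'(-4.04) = -91.33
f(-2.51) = -4.15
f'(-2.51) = -22.56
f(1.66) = -44.67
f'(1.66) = -49.04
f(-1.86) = -13.05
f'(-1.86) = -6.10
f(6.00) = -916.00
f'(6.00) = -409.00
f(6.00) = -916.00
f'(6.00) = -409.00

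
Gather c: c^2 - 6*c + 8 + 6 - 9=c^2 - 6*c + 5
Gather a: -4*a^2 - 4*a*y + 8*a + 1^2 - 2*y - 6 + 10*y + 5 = -4*a^2 + a*(8 - 4*y) + 8*y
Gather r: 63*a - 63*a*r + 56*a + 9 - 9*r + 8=119*a + r*(-63*a - 9) + 17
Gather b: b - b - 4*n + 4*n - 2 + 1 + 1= 0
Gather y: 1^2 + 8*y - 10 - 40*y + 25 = 16 - 32*y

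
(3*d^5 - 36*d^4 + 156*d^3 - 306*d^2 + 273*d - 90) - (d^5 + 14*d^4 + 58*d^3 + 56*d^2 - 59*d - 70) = 2*d^5 - 50*d^4 + 98*d^3 - 362*d^2 + 332*d - 20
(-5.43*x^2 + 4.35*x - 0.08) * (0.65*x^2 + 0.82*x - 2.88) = -3.5295*x^4 - 1.6251*x^3 + 19.1534*x^2 - 12.5936*x + 0.2304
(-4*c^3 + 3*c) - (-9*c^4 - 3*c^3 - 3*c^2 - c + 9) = 9*c^4 - c^3 + 3*c^2 + 4*c - 9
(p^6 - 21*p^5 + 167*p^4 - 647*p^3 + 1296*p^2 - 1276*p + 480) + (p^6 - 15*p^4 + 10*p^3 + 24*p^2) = 2*p^6 - 21*p^5 + 152*p^4 - 637*p^3 + 1320*p^2 - 1276*p + 480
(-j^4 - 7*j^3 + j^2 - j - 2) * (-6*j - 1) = 6*j^5 + 43*j^4 + j^3 + 5*j^2 + 13*j + 2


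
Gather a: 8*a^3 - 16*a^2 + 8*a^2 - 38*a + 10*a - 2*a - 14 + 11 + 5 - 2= 8*a^3 - 8*a^2 - 30*a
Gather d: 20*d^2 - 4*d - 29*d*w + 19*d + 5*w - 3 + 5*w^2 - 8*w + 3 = 20*d^2 + d*(15 - 29*w) + 5*w^2 - 3*w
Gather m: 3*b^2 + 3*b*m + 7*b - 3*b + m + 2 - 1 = 3*b^2 + 4*b + m*(3*b + 1) + 1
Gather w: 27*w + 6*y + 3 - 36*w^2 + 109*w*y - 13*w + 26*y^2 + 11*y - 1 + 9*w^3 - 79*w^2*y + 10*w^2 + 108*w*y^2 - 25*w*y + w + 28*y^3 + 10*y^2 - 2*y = 9*w^3 + w^2*(-79*y - 26) + w*(108*y^2 + 84*y + 15) + 28*y^3 + 36*y^2 + 15*y + 2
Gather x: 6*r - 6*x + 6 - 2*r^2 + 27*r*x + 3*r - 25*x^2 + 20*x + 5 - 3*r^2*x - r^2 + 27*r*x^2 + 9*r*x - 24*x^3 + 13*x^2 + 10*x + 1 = -3*r^2 + 9*r - 24*x^3 + x^2*(27*r - 12) + x*(-3*r^2 + 36*r + 24) + 12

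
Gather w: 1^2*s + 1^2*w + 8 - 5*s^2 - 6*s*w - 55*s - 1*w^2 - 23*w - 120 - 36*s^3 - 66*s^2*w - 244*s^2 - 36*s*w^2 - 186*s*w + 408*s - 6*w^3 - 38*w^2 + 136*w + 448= -36*s^3 - 249*s^2 + 354*s - 6*w^3 + w^2*(-36*s - 39) + w*(-66*s^2 - 192*s + 114) + 336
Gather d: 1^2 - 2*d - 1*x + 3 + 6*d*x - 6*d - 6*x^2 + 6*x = d*(6*x - 8) - 6*x^2 + 5*x + 4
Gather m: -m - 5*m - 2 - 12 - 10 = -6*m - 24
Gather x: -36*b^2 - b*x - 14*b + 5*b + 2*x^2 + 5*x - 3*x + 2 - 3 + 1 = -36*b^2 - 9*b + 2*x^2 + x*(2 - b)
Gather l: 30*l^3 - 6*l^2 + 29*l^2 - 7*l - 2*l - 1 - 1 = 30*l^3 + 23*l^2 - 9*l - 2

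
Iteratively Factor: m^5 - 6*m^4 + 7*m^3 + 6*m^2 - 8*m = (m + 1)*(m^4 - 7*m^3 + 14*m^2 - 8*m) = (m - 2)*(m + 1)*(m^3 - 5*m^2 + 4*m) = m*(m - 2)*(m + 1)*(m^2 - 5*m + 4) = m*(m - 2)*(m - 1)*(m + 1)*(m - 4)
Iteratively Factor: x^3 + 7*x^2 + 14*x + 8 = (x + 4)*(x^2 + 3*x + 2) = (x + 2)*(x + 4)*(x + 1)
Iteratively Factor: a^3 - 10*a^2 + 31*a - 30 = (a - 5)*(a^2 - 5*a + 6) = (a - 5)*(a - 2)*(a - 3)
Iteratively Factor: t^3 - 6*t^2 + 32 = (t + 2)*(t^2 - 8*t + 16) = (t - 4)*(t + 2)*(t - 4)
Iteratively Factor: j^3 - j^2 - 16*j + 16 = (j + 4)*(j^2 - 5*j + 4) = (j - 4)*(j + 4)*(j - 1)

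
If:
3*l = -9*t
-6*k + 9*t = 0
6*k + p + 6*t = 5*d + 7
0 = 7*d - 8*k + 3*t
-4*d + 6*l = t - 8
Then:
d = 72/169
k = 84/169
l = -168/169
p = 703/169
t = 56/169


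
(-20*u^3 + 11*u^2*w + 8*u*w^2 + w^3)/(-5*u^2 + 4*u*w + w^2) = 4*u + w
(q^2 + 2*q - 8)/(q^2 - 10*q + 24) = (q^2 + 2*q - 8)/(q^2 - 10*q + 24)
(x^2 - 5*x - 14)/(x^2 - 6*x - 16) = (x - 7)/(x - 8)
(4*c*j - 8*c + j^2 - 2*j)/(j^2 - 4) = (4*c + j)/(j + 2)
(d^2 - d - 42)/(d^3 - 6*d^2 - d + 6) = (d^2 - d - 42)/(d^3 - 6*d^2 - d + 6)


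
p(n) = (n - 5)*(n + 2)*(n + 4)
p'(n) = (n - 5)*(n + 2) + (n - 5)*(n + 4) + (n + 2)*(n + 4)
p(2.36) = -73.21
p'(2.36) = -0.57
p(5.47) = 33.25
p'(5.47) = 78.70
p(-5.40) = -49.50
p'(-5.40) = 54.68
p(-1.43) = -9.42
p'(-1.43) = -18.73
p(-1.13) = -15.31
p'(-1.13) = -20.43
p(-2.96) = 7.95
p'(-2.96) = -1.64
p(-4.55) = -13.39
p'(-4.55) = 31.01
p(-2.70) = 7.01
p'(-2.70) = -5.53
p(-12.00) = -1360.00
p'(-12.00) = 386.00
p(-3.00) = 8.00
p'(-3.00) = -1.00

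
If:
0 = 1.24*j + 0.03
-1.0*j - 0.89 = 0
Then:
No Solution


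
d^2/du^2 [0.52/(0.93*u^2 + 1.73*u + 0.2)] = (-0.899496*u^2 - 1.673256*u + 0.52*(1.86*u + 1.73)*(3.72*u + 3.46) - 0.19344)/(0.93*u^2 + 1.73*u + 0.2)^3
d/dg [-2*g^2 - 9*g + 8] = -4*g - 9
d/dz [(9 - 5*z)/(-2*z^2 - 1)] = (-10*z^2 + 36*z + 5)/(4*z^4 + 4*z^2 + 1)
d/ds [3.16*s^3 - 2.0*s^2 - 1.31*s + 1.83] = 9.48*s^2 - 4.0*s - 1.31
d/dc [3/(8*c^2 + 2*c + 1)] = 6*(-8*c - 1)/(8*c^2 + 2*c + 1)^2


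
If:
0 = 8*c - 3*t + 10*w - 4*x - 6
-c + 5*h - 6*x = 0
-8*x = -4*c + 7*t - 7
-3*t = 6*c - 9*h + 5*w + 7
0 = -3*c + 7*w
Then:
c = 16387/17862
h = 29477/17862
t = 379/2977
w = 2341/5954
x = 21833/17862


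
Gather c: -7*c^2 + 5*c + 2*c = -7*c^2 + 7*c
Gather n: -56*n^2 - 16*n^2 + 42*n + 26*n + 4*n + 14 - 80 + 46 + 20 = -72*n^2 + 72*n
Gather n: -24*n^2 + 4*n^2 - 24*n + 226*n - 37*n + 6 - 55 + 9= -20*n^2 + 165*n - 40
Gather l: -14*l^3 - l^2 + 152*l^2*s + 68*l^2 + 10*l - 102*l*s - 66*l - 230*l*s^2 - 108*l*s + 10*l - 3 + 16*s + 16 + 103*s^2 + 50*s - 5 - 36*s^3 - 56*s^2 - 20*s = -14*l^3 + l^2*(152*s + 67) + l*(-230*s^2 - 210*s - 46) - 36*s^3 + 47*s^2 + 46*s + 8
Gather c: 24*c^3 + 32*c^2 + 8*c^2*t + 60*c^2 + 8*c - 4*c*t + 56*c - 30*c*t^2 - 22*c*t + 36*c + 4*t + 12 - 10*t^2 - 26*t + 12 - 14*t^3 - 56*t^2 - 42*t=24*c^3 + c^2*(8*t + 92) + c*(-30*t^2 - 26*t + 100) - 14*t^3 - 66*t^2 - 64*t + 24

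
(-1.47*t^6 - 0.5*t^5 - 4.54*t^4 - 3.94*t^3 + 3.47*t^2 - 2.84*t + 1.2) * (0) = 0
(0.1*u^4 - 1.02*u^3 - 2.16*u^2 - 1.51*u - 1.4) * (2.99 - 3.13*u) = -0.313*u^5 + 3.4916*u^4 + 3.711*u^3 - 1.7321*u^2 - 0.1329*u - 4.186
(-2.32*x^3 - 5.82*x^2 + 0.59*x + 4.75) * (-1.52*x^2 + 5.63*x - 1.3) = 3.5264*x^5 - 4.2152*x^4 - 30.6474*x^3 + 3.6677*x^2 + 25.9755*x - 6.175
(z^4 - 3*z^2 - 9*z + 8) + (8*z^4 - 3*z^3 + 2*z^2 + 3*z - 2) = 9*z^4 - 3*z^3 - z^2 - 6*z + 6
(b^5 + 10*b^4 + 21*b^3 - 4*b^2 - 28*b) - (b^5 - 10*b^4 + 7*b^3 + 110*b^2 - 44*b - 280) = 20*b^4 + 14*b^3 - 114*b^2 + 16*b + 280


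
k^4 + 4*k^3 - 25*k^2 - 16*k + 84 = (k - 3)*(k - 2)*(k + 2)*(k + 7)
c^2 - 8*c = c*(c - 8)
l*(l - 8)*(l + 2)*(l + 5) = l^4 - l^3 - 46*l^2 - 80*l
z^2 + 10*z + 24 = (z + 4)*(z + 6)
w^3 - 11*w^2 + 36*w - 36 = (w - 6)*(w - 3)*(w - 2)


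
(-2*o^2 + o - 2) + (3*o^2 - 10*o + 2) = o^2 - 9*o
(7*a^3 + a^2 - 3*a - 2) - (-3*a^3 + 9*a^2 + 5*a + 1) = 10*a^3 - 8*a^2 - 8*a - 3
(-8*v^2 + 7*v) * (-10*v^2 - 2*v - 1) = 80*v^4 - 54*v^3 - 6*v^2 - 7*v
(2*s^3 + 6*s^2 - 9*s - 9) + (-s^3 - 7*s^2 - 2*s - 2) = s^3 - s^2 - 11*s - 11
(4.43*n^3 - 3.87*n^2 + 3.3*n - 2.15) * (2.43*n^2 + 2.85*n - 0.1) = 10.7649*n^5 + 3.2214*n^4 - 3.4535*n^3 + 4.5675*n^2 - 6.4575*n + 0.215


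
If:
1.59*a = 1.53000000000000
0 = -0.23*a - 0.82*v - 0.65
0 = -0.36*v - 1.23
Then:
No Solution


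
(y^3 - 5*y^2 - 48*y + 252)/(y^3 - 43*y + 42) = (y - 6)/(y - 1)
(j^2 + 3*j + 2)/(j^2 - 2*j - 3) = (j + 2)/(j - 3)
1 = 1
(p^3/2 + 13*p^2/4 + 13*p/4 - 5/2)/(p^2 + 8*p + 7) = (2*p^3 + 13*p^2 + 13*p - 10)/(4*(p^2 + 8*p + 7))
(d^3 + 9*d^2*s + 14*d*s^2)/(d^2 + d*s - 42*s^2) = d*(-d - 2*s)/(-d + 6*s)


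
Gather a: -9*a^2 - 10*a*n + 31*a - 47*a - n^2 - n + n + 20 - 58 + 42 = -9*a^2 + a*(-10*n - 16) - n^2 + 4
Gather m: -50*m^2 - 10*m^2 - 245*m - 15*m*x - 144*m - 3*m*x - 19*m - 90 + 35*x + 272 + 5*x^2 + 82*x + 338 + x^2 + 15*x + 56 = -60*m^2 + m*(-18*x - 408) + 6*x^2 + 132*x + 576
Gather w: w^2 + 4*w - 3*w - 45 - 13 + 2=w^2 + w - 56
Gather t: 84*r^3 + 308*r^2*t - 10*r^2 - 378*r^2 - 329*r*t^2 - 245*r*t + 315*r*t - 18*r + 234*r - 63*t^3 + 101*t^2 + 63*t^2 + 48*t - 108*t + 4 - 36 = 84*r^3 - 388*r^2 + 216*r - 63*t^3 + t^2*(164 - 329*r) + t*(308*r^2 + 70*r - 60) - 32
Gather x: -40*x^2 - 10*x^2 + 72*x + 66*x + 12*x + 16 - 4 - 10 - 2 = -50*x^2 + 150*x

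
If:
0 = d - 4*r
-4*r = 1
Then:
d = -1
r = -1/4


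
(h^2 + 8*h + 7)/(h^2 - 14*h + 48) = (h^2 + 8*h + 7)/(h^2 - 14*h + 48)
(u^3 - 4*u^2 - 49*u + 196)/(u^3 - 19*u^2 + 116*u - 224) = (u + 7)/(u - 8)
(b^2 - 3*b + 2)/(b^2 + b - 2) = (b - 2)/(b + 2)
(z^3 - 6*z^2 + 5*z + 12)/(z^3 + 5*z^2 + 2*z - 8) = (z^3 - 6*z^2 + 5*z + 12)/(z^3 + 5*z^2 + 2*z - 8)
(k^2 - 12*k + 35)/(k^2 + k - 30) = (k - 7)/(k + 6)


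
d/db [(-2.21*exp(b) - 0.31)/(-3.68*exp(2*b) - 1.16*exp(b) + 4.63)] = (-(2.21*exp(b) + 0.31)*(7.36*exp(b) + 1.16) + 8.1328*exp(2*b) + 2.5636*exp(b) - 10.2323)*exp(b)/(3.68*exp(2*b) + 1.16*exp(b) - 4.63)^2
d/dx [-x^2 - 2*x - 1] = -2*x - 2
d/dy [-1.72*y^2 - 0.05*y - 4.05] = -3.44*y - 0.05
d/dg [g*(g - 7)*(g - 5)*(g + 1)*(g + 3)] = 5*g^4 - 32*g^3 - 30*g^2 + 208*g + 105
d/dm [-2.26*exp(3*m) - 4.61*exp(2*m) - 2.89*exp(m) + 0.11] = (-6.78*exp(2*m) - 9.22*exp(m) - 2.89)*exp(m)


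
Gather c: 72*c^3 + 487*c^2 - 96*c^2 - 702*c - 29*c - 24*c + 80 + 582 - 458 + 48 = 72*c^3 + 391*c^2 - 755*c + 252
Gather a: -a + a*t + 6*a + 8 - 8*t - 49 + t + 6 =a*(t + 5) - 7*t - 35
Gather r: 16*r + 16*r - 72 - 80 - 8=32*r - 160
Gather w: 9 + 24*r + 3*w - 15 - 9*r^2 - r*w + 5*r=-9*r^2 + 29*r + w*(3 - r) - 6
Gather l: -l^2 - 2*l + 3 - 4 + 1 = -l^2 - 2*l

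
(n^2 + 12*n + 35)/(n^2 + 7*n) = (n + 5)/n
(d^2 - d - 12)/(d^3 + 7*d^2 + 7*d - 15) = (d - 4)/(d^2 + 4*d - 5)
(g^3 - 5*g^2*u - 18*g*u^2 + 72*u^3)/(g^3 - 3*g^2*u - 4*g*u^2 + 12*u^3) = (-g^2 + 2*g*u + 24*u^2)/(-g^2 + 4*u^2)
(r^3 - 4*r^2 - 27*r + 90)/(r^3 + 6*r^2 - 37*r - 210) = (r - 3)/(r + 7)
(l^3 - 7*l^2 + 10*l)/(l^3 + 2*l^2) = (l^2 - 7*l + 10)/(l*(l + 2))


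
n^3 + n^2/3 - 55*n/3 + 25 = (n - 3)*(n - 5/3)*(n + 5)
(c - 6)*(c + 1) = c^2 - 5*c - 6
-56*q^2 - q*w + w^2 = (-8*q + w)*(7*q + w)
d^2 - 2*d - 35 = (d - 7)*(d + 5)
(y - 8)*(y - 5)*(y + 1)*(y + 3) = y^4 - 9*y^3 - 9*y^2 + 121*y + 120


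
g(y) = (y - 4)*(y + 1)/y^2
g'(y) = (y - 4)/y^2 + (y + 1)/y^2 - 2*(y - 4)*(y + 1)/y^3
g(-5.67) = 1.40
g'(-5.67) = 0.05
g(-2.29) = 1.55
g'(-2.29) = -0.09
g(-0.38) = -18.81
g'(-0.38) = -125.02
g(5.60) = 0.34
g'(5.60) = 0.14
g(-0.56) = -6.40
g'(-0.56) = -35.99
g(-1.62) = 1.33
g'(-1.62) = -0.74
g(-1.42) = 1.13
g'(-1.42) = -1.31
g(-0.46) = -11.38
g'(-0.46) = -68.01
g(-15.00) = 1.18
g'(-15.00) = 0.01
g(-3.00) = 1.56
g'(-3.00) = 0.04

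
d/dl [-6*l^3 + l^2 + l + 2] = -18*l^2 + 2*l + 1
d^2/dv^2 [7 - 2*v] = 0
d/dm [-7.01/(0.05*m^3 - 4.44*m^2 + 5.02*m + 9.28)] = (1.0515*m^2 - 62.2488*m + 35.1902)/(0.05*m^3 - 4.44*m^2 + 5.02*m + 9.28)^2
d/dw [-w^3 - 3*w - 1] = -3*w^2 - 3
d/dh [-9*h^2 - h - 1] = -18*h - 1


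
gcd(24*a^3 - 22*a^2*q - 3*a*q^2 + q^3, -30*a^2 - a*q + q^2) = -6*a + q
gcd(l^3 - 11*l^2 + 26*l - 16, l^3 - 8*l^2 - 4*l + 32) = l^2 - 10*l + 16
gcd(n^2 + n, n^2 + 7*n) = n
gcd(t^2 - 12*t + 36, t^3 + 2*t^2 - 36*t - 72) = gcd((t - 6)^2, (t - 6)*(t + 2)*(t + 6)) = t - 6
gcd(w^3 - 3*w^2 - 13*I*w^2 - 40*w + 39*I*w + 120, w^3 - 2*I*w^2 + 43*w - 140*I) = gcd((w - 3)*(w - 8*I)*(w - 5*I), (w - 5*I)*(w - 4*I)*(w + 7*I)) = w - 5*I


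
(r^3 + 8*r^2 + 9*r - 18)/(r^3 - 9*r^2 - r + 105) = (r^2 + 5*r - 6)/(r^2 - 12*r + 35)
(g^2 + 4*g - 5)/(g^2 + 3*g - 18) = (g^2 + 4*g - 5)/(g^2 + 3*g - 18)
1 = 1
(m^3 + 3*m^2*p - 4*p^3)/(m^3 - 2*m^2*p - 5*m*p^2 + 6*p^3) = (-m - 2*p)/(-m + 3*p)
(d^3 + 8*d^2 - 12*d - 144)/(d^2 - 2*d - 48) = (d^2 + 2*d - 24)/(d - 8)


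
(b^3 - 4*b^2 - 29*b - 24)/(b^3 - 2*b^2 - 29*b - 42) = (b^2 - 7*b - 8)/(b^2 - 5*b - 14)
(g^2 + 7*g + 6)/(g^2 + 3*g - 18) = (g + 1)/(g - 3)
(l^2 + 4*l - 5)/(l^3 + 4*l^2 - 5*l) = 1/l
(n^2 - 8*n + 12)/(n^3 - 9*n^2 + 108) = (n - 2)/(n^2 - 3*n - 18)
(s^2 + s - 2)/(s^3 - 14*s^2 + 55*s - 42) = (s + 2)/(s^2 - 13*s + 42)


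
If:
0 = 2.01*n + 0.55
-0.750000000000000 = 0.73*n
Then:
No Solution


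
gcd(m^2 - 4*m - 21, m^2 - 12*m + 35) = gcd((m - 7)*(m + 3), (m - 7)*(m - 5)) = m - 7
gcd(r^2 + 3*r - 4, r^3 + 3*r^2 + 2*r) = 1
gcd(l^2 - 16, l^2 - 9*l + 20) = l - 4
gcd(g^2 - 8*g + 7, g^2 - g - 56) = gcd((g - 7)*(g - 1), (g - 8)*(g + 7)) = 1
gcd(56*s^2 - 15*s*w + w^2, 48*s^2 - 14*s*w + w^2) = 8*s - w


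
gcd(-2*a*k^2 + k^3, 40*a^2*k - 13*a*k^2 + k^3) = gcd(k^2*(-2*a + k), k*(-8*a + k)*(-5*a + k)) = k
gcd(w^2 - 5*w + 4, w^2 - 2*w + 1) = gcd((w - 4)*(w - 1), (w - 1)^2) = w - 1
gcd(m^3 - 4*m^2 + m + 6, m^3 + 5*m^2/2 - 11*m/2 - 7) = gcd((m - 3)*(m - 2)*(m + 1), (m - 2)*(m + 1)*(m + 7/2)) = m^2 - m - 2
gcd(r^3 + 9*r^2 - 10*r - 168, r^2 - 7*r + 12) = r - 4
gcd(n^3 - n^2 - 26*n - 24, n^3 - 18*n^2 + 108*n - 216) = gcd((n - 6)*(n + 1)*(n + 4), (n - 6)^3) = n - 6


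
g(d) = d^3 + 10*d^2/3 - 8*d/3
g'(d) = 3*d^2 + 20*d/3 - 8/3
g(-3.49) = 7.40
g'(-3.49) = 10.61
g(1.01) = 1.74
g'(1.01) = 7.13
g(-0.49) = 1.99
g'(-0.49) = -5.21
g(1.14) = 2.77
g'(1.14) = 8.83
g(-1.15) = 5.95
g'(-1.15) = -6.37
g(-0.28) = 0.99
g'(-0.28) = -4.30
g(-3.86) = 2.45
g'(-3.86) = 16.30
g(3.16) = 56.41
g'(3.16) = 48.36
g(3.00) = 49.00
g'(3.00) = 44.33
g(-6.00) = -80.00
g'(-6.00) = 65.33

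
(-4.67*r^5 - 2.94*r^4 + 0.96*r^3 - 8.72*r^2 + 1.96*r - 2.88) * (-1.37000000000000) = 6.3979*r^5 + 4.0278*r^4 - 1.3152*r^3 + 11.9464*r^2 - 2.6852*r + 3.9456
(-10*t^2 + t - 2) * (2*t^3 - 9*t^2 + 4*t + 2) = -20*t^5 + 92*t^4 - 53*t^3 + 2*t^2 - 6*t - 4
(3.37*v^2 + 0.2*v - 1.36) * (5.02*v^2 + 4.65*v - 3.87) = 16.9174*v^4 + 16.6745*v^3 - 18.9391*v^2 - 7.098*v + 5.2632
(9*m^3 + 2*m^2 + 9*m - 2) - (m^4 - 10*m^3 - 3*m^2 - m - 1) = -m^4 + 19*m^3 + 5*m^2 + 10*m - 1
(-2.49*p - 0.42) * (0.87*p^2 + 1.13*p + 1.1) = -2.1663*p^3 - 3.1791*p^2 - 3.2136*p - 0.462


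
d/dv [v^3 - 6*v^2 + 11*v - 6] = 3*v^2 - 12*v + 11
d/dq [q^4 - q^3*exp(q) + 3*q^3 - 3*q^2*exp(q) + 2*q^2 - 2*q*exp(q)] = -q^3*exp(q) + 4*q^3 - 6*q^2*exp(q) + 9*q^2 - 8*q*exp(q) + 4*q - 2*exp(q)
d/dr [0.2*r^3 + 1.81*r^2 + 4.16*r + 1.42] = 0.6*r^2 + 3.62*r + 4.16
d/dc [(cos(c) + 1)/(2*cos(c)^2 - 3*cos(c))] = (4*cos(c) + cos(2*c) - 2)*sin(c)/((2*cos(c) - 3)^2*cos(c)^2)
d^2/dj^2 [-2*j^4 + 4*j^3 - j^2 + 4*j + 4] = -24*j^2 + 24*j - 2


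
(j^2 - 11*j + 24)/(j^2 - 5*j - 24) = (j - 3)/(j + 3)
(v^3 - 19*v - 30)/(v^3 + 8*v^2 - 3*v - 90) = (v^3 - 19*v - 30)/(v^3 + 8*v^2 - 3*v - 90)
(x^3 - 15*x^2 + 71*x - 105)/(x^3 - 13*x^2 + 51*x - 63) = (x - 5)/(x - 3)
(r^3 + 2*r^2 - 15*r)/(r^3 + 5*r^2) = (r - 3)/r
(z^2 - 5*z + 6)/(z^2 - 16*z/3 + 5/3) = 3*(z^2 - 5*z + 6)/(3*z^2 - 16*z + 5)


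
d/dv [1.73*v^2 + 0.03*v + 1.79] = 3.46*v + 0.03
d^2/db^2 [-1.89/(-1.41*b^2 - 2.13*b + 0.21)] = (-7.515018*b^2 - 11.352474*b + 1.89*(2.82*b + 2.13)*(5.64*b + 4.26) + 1.119258)/(1.41*b^2 + 2.13*b - 0.21)^3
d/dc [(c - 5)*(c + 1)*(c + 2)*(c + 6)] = 4*c^3 + 12*c^2 - 50*c - 88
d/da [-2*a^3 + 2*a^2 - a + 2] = -6*a^2 + 4*a - 1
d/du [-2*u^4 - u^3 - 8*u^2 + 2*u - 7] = -8*u^3 - 3*u^2 - 16*u + 2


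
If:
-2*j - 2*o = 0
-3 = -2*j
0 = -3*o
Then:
No Solution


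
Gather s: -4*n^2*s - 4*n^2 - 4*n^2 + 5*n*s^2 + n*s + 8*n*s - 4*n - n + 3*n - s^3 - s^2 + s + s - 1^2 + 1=-8*n^2 - 2*n - s^3 + s^2*(5*n - 1) + s*(-4*n^2 + 9*n + 2)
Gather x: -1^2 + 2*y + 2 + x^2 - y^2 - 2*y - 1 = x^2 - y^2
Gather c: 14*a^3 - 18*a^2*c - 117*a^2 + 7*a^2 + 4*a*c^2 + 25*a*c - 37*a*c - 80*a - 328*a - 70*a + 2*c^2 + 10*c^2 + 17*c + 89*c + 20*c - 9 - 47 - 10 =14*a^3 - 110*a^2 - 478*a + c^2*(4*a + 12) + c*(-18*a^2 - 12*a + 126) - 66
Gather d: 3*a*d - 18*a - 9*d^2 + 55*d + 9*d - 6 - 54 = -18*a - 9*d^2 + d*(3*a + 64) - 60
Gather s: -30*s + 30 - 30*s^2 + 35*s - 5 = -30*s^2 + 5*s + 25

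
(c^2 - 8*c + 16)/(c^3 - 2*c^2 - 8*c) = (c - 4)/(c*(c + 2))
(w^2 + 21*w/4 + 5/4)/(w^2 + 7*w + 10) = (w + 1/4)/(w + 2)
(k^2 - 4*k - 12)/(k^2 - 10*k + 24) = (k + 2)/(k - 4)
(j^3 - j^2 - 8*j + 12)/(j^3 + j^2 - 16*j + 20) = (j + 3)/(j + 5)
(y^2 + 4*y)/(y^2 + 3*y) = (y + 4)/(y + 3)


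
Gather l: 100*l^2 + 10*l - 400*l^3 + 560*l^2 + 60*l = -400*l^3 + 660*l^2 + 70*l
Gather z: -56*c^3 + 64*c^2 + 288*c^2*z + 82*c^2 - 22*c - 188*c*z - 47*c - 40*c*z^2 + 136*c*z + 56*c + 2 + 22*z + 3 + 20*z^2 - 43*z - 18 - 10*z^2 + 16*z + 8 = -56*c^3 + 146*c^2 - 13*c + z^2*(10 - 40*c) + z*(288*c^2 - 52*c - 5) - 5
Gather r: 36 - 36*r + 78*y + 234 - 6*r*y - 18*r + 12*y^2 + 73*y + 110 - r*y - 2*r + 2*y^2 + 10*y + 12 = r*(-7*y - 56) + 14*y^2 + 161*y + 392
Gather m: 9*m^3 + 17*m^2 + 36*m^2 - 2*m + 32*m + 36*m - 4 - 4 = 9*m^3 + 53*m^2 + 66*m - 8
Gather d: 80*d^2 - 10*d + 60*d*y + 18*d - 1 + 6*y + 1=80*d^2 + d*(60*y + 8) + 6*y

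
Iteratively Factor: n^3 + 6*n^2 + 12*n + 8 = (n + 2)*(n^2 + 4*n + 4) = (n + 2)^2*(n + 2)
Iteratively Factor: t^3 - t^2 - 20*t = (t + 4)*(t^2 - 5*t) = t*(t + 4)*(t - 5)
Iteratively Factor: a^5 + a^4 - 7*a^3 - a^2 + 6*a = (a - 1)*(a^4 + 2*a^3 - 5*a^2 - 6*a) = (a - 1)*(a + 3)*(a^3 - a^2 - 2*a) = a*(a - 1)*(a + 3)*(a^2 - a - 2) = a*(a - 1)*(a + 1)*(a + 3)*(a - 2)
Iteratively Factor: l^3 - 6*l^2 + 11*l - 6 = (l - 1)*(l^2 - 5*l + 6) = (l - 3)*(l - 1)*(l - 2)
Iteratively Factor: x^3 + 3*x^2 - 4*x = (x - 1)*(x^2 + 4*x) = (x - 1)*(x + 4)*(x)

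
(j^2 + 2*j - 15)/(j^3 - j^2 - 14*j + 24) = (j + 5)/(j^2 + 2*j - 8)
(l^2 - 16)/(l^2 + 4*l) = (l - 4)/l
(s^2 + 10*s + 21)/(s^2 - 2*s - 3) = (s^2 + 10*s + 21)/(s^2 - 2*s - 3)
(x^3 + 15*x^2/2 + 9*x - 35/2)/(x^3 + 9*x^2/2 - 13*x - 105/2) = (2*x^2 + 5*x - 7)/(2*x^2 - x - 21)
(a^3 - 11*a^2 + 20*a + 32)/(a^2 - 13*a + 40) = (a^2 - 3*a - 4)/(a - 5)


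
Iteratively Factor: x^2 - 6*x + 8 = (x - 2)*(x - 4)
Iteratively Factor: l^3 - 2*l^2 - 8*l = (l)*(l^2 - 2*l - 8) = l*(l + 2)*(l - 4)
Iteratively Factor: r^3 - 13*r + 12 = (r - 1)*(r^2 + r - 12) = (r - 3)*(r - 1)*(r + 4)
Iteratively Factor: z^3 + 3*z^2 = (z + 3)*(z^2) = z*(z + 3)*(z)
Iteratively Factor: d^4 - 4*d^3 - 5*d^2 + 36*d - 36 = (d + 3)*(d^3 - 7*d^2 + 16*d - 12) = (d - 2)*(d + 3)*(d^2 - 5*d + 6) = (d - 3)*(d - 2)*(d + 3)*(d - 2)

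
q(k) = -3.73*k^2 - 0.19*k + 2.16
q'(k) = -7.46*k - 0.19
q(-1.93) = -11.37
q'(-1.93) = 14.21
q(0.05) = 2.14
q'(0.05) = -0.56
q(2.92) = -30.20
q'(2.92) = -21.97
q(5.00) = -92.04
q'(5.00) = -37.49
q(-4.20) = -62.84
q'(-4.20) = 31.14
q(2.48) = -21.25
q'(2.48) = -18.69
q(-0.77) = 0.09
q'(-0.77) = 5.55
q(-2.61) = -22.75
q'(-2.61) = 19.28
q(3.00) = -31.98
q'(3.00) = -22.57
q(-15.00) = -834.24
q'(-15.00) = 111.71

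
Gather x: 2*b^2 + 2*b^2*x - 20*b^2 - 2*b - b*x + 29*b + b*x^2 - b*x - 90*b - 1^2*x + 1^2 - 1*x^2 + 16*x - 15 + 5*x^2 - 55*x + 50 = -18*b^2 - 63*b + x^2*(b + 4) + x*(2*b^2 - 2*b - 40) + 36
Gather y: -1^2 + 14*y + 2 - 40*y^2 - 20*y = -40*y^2 - 6*y + 1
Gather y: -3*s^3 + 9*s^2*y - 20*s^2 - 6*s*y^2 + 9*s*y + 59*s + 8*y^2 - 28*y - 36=-3*s^3 - 20*s^2 + 59*s + y^2*(8 - 6*s) + y*(9*s^2 + 9*s - 28) - 36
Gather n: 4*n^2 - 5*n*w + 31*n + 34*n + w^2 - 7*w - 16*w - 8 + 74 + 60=4*n^2 + n*(65 - 5*w) + w^2 - 23*w + 126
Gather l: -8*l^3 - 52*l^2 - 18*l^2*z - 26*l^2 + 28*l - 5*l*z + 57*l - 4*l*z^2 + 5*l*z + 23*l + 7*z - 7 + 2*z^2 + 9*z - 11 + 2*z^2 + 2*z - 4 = -8*l^3 + l^2*(-18*z - 78) + l*(108 - 4*z^2) + 4*z^2 + 18*z - 22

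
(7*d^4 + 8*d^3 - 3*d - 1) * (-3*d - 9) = -21*d^5 - 87*d^4 - 72*d^3 + 9*d^2 + 30*d + 9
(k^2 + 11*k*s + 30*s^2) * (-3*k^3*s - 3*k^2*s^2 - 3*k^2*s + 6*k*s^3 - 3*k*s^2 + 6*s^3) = -3*k^5*s - 36*k^4*s^2 - 3*k^4*s - 117*k^3*s^3 - 36*k^3*s^2 - 24*k^2*s^4 - 117*k^2*s^3 + 180*k*s^5 - 24*k*s^4 + 180*s^5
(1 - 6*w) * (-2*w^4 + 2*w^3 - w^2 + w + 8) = 12*w^5 - 14*w^4 + 8*w^3 - 7*w^2 - 47*w + 8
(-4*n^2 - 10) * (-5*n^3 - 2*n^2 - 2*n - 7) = 20*n^5 + 8*n^4 + 58*n^3 + 48*n^2 + 20*n + 70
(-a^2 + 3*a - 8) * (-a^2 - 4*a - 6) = a^4 + a^3 + 2*a^2 + 14*a + 48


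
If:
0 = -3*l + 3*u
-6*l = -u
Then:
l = 0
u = 0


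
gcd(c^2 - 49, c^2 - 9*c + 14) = c - 7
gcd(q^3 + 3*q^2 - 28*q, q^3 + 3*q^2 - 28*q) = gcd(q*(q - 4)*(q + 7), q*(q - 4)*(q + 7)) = q^3 + 3*q^2 - 28*q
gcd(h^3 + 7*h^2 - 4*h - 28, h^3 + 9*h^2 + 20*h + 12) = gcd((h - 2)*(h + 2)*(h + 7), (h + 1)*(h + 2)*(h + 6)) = h + 2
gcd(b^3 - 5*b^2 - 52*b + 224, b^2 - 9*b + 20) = b - 4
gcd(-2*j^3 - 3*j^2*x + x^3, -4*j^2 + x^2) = -2*j + x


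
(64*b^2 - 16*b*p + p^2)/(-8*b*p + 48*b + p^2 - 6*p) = (-8*b + p)/(p - 6)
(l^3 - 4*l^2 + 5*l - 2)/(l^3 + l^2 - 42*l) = (l^3 - 4*l^2 + 5*l - 2)/(l*(l^2 + l - 42))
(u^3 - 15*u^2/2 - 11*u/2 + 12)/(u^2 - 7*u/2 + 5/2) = (2*u^2 - 13*u - 24)/(2*u - 5)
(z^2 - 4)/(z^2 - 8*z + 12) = (z + 2)/(z - 6)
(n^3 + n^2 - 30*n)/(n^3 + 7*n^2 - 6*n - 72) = n*(n - 5)/(n^2 + n - 12)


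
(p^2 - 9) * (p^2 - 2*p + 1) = p^4 - 2*p^3 - 8*p^2 + 18*p - 9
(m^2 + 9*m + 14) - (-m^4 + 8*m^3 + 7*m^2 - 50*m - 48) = m^4 - 8*m^3 - 6*m^2 + 59*m + 62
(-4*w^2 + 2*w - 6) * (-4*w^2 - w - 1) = 16*w^4 - 4*w^3 + 26*w^2 + 4*w + 6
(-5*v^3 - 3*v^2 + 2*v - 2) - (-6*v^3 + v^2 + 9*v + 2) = v^3 - 4*v^2 - 7*v - 4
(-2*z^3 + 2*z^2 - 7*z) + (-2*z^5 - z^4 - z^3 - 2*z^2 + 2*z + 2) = -2*z^5 - z^4 - 3*z^3 - 5*z + 2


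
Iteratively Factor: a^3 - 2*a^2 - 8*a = (a + 2)*(a^2 - 4*a) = (a - 4)*(a + 2)*(a)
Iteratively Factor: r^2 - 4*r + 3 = (r - 3)*(r - 1)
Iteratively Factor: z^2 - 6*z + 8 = (z - 4)*(z - 2)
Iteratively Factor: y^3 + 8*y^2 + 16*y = (y)*(y^2 + 8*y + 16) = y*(y + 4)*(y + 4)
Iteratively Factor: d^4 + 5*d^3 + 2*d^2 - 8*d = (d + 4)*(d^3 + d^2 - 2*d) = (d + 2)*(d + 4)*(d^2 - d) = (d - 1)*(d + 2)*(d + 4)*(d)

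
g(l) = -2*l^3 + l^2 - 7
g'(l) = -6*l^2 + 2*l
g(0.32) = -6.96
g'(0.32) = 0.03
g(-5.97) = 454.19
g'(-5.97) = -225.79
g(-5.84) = 425.46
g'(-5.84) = -216.31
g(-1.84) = 8.84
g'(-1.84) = -23.99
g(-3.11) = 62.83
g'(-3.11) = -64.25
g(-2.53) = 31.79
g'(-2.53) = -43.47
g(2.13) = -21.79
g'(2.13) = -22.96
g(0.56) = -7.04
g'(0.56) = -0.76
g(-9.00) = 1532.00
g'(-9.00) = -504.00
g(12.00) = -3319.00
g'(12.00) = -840.00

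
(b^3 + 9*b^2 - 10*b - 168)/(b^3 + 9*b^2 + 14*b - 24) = (b^2 + 3*b - 28)/(b^2 + 3*b - 4)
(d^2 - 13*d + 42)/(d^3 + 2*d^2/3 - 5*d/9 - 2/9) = 9*(d^2 - 13*d + 42)/(9*d^3 + 6*d^2 - 5*d - 2)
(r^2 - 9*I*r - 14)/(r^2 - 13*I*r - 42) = (r - 2*I)/(r - 6*I)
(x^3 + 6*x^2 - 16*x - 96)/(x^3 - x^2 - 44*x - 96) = (x^2 + 2*x - 24)/(x^2 - 5*x - 24)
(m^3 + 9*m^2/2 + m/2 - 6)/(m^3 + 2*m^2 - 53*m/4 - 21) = 2*(m - 1)/(2*m - 7)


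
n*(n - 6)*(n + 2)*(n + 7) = n^4 + 3*n^3 - 40*n^2 - 84*n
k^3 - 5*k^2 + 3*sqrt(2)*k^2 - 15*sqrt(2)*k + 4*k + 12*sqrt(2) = (k - 4)*(k - 1)*(k + 3*sqrt(2))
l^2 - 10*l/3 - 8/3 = (l - 4)*(l + 2/3)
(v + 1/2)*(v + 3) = v^2 + 7*v/2 + 3/2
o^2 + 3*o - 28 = (o - 4)*(o + 7)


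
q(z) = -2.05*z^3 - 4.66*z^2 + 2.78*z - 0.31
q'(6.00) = -274.54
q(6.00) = -594.19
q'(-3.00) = -24.61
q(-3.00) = 4.76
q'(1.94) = -38.45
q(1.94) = -27.42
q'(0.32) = -0.83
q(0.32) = 0.04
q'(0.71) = -6.94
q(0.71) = -1.42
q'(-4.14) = -64.04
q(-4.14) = 53.77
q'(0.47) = -2.96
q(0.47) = -0.25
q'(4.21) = -145.46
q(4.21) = -224.17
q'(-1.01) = 5.92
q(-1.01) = -5.76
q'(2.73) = -68.50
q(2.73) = -69.16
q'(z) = -6.15*z^2 - 9.32*z + 2.78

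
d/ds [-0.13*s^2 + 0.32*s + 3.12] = 0.32 - 0.26*s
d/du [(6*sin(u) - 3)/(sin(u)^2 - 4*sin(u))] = 6*(sin(u) + cos(u)^2 - 3)*cos(u)/((sin(u) - 4)^2*sin(u)^2)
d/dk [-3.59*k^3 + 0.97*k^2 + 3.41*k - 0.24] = -10.77*k^2 + 1.94*k + 3.41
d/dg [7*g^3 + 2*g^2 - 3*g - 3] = 21*g^2 + 4*g - 3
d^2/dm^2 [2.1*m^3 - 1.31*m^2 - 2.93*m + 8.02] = 12.6*m - 2.62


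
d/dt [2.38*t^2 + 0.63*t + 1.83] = 4.76*t + 0.63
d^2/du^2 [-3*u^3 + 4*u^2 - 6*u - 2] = 8 - 18*u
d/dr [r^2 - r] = 2*r - 1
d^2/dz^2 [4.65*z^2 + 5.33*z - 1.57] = 9.30000000000000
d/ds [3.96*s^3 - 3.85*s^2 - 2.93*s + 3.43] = 11.88*s^2 - 7.7*s - 2.93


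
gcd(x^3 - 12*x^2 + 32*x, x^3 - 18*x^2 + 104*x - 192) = x^2 - 12*x + 32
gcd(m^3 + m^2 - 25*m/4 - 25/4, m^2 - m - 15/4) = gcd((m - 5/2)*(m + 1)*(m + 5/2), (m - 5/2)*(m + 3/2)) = m - 5/2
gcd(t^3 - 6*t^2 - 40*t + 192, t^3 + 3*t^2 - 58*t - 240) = t^2 - 2*t - 48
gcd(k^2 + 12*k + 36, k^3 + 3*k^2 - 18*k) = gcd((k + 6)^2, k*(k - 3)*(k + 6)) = k + 6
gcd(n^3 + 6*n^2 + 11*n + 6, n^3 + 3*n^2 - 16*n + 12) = 1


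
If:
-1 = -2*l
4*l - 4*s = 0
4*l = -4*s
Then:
No Solution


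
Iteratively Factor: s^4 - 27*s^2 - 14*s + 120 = (s + 3)*(s^3 - 3*s^2 - 18*s + 40) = (s - 5)*(s + 3)*(s^2 + 2*s - 8) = (s - 5)*(s - 2)*(s + 3)*(s + 4)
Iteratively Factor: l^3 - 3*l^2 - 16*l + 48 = (l - 3)*(l^2 - 16) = (l - 3)*(l + 4)*(l - 4)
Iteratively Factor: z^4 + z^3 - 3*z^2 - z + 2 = (z + 2)*(z^3 - z^2 - z + 1) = (z - 1)*(z + 2)*(z^2 - 1) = (z - 1)*(z + 1)*(z + 2)*(z - 1)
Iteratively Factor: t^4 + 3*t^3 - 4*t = (t)*(t^3 + 3*t^2 - 4) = t*(t + 2)*(t^2 + t - 2) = t*(t - 1)*(t + 2)*(t + 2)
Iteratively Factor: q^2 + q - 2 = (q - 1)*(q + 2)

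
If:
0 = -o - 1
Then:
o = -1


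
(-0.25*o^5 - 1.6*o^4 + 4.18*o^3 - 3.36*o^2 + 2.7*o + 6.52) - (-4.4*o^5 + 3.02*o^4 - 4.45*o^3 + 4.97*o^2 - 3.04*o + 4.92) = 4.15*o^5 - 4.62*o^4 + 8.63*o^3 - 8.33*o^2 + 5.74*o + 1.6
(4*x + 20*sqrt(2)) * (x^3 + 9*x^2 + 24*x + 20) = 4*x^4 + 20*sqrt(2)*x^3 + 36*x^3 + 96*x^2 + 180*sqrt(2)*x^2 + 80*x + 480*sqrt(2)*x + 400*sqrt(2)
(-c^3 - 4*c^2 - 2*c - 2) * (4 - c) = c^4 - 14*c^2 - 6*c - 8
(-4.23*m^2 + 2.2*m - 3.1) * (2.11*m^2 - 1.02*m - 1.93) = -8.9253*m^4 + 8.9566*m^3 - 0.6211*m^2 - 1.084*m + 5.983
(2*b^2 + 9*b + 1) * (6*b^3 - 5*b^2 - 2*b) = 12*b^5 + 44*b^4 - 43*b^3 - 23*b^2 - 2*b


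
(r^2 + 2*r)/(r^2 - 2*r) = (r + 2)/(r - 2)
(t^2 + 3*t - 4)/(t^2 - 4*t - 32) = (t - 1)/(t - 8)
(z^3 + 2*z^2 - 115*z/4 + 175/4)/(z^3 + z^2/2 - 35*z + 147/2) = (4*z^2 - 20*z + 25)/(2*(2*z^2 - 13*z + 21))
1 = 1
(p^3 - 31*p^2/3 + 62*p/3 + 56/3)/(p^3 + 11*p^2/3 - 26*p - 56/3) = (p - 7)/(p + 7)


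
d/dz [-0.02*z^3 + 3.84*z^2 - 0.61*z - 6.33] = -0.06*z^2 + 7.68*z - 0.61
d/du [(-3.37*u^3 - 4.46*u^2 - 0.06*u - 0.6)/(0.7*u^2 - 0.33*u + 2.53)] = (-2.359*u^4 + 2.2242*u^3 - 24.0645*u^2 - 21.7276*u - 0.3498)/(0.49*u^4 - 0.462*u^3 + 3.6509*u^2 - 1.6698*u + 6.4009)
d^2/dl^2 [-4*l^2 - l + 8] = -8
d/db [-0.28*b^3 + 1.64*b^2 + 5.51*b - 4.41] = -0.84*b^2 + 3.28*b + 5.51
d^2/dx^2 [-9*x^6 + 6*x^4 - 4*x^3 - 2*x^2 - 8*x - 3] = -270*x^4 + 72*x^2 - 24*x - 4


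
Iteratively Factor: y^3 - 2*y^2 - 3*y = (y + 1)*(y^2 - 3*y) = y*(y + 1)*(y - 3)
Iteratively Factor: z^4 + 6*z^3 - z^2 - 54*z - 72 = (z + 3)*(z^3 + 3*z^2 - 10*z - 24) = (z + 3)*(z + 4)*(z^2 - z - 6) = (z - 3)*(z + 3)*(z + 4)*(z + 2)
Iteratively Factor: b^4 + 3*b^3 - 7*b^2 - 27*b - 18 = (b + 3)*(b^3 - 7*b - 6) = (b - 3)*(b + 3)*(b^2 + 3*b + 2) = (b - 3)*(b + 1)*(b + 3)*(b + 2)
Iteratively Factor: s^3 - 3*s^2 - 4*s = (s + 1)*(s^2 - 4*s) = (s - 4)*(s + 1)*(s)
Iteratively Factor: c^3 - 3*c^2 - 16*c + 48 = (c - 4)*(c^2 + c - 12) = (c - 4)*(c + 4)*(c - 3)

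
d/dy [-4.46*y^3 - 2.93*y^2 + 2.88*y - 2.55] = -13.38*y^2 - 5.86*y + 2.88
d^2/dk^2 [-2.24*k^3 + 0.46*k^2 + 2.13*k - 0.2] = 0.92 - 13.44*k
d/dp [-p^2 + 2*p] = 2 - 2*p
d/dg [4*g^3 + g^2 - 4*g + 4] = 12*g^2 + 2*g - 4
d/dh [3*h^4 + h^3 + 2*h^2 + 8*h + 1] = 12*h^3 + 3*h^2 + 4*h + 8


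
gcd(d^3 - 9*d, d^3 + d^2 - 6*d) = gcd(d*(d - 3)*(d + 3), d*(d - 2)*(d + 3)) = d^2 + 3*d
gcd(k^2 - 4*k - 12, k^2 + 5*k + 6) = k + 2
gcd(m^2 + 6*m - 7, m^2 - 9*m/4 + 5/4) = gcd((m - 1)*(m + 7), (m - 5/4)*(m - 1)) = m - 1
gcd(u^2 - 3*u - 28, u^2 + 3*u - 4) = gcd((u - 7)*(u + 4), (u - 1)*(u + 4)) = u + 4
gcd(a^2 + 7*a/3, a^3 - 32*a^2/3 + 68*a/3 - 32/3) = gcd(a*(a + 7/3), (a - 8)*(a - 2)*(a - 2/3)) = 1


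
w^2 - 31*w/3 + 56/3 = (w - 8)*(w - 7/3)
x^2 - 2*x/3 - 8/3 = (x - 2)*(x + 4/3)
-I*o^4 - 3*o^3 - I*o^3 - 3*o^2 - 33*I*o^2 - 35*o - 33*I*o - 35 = (o - 7*I)*(o - I)*(o + 5*I)*(-I*o - I)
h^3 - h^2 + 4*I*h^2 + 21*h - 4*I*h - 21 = (h - 1)*(h - 3*I)*(h + 7*I)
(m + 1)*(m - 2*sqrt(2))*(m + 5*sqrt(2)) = m^3 + m^2 + 3*sqrt(2)*m^2 - 20*m + 3*sqrt(2)*m - 20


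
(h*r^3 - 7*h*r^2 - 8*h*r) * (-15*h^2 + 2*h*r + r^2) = -15*h^3*r^3 + 105*h^3*r^2 + 120*h^3*r + 2*h^2*r^4 - 14*h^2*r^3 - 16*h^2*r^2 + h*r^5 - 7*h*r^4 - 8*h*r^3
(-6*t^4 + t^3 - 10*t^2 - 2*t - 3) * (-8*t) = 48*t^5 - 8*t^4 + 80*t^3 + 16*t^2 + 24*t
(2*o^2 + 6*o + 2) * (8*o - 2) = 16*o^3 + 44*o^2 + 4*o - 4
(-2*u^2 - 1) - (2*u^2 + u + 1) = -4*u^2 - u - 2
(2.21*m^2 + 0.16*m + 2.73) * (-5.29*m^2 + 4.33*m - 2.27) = -11.6909*m^4 + 8.7229*m^3 - 18.7656*m^2 + 11.4577*m - 6.1971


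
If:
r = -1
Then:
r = -1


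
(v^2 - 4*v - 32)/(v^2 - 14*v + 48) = (v + 4)/(v - 6)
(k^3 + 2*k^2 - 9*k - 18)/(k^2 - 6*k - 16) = (k^2 - 9)/(k - 8)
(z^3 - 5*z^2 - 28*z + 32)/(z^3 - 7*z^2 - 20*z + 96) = (z - 1)/(z - 3)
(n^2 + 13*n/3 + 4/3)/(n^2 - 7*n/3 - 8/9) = 3*(n + 4)/(3*n - 8)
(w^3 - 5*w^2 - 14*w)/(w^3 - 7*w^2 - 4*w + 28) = w/(w - 2)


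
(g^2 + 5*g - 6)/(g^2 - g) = (g + 6)/g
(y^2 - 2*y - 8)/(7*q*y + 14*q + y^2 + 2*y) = (y - 4)/(7*q + y)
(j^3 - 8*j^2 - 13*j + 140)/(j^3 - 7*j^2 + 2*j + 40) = (j^2 - 3*j - 28)/(j^2 - 2*j - 8)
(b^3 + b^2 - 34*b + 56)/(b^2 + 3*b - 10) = (b^2 + 3*b - 28)/(b + 5)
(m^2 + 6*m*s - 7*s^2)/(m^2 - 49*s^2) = (-m + s)/(-m + 7*s)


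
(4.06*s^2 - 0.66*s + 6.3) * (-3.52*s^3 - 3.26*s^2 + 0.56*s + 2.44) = -14.2912*s^5 - 10.9124*s^4 - 17.7508*s^3 - 11.0012*s^2 + 1.9176*s + 15.372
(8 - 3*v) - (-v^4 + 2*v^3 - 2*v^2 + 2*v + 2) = v^4 - 2*v^3 + 2*v^2 - 5*v + 6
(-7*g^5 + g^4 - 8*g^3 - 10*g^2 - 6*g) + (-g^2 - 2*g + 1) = -7*g^5 + g^4 - 8*g^3 - 11*g^2 - 8*g + 1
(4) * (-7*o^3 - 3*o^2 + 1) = -28*o^3 - 12*o^2 + 4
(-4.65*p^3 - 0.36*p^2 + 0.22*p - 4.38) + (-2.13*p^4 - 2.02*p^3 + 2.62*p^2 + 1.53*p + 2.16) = -2.13*p^4 - 6.67*p^3 + 2.26*p^2 + 1.75*p - 2.22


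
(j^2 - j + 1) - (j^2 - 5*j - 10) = 4*j + 11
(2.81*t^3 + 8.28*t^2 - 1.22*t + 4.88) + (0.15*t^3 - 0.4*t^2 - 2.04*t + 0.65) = 2.96*t^3 + 7.88*t^2 - 3.26*t + 5.53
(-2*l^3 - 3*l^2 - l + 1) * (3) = -6*l^3 - 9*l^2 - 3*l + 3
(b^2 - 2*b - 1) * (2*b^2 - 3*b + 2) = 2*b^4 - 7*b^3 + 6*b^2 - b - 2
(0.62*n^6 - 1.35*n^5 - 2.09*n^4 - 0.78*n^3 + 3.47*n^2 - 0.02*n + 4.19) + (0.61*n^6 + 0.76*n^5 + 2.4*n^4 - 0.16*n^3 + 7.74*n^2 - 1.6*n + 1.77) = 1.23*n^6 - 0.59*n^5 + 0.31*n^4 - 0.94*n^3 + 11.21*n^2 - 1.62*n + 5.96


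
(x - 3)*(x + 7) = x^2 + 4*x - 21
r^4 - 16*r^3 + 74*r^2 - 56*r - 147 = (r - 7)^2*(r - 3)*(r + 1)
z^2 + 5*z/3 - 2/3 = (z - 1/3)*(z + 2)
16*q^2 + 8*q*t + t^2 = (4*q + t)^2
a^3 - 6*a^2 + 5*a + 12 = (a - 4)*(a - 3)*(a + 1)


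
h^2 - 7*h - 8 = (h - 8)*(h + 1)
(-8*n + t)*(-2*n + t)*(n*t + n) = 16*n^3*t + 16*n^3 - 10*n^2*t^2 - 10*n^2*t + n*t^3 + n*t^2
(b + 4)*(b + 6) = b^2 + 10*b + 24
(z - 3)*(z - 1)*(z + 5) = z^3 + z^2 - 17*z + 15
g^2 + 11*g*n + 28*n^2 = (g + 4*n)*(g + 7*n)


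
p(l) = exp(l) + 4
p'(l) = exp(l)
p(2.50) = 16.18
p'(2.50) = 12.18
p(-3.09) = 4.05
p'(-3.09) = 0.05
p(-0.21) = 4.81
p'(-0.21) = 0.81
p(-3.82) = 4.02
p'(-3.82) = 0.02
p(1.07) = 6.92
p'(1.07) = 2.92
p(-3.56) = 4.03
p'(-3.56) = 0.03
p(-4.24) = 4.01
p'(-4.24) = 0.01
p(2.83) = 20.95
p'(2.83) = 16.95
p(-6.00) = 4.00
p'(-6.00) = 0.00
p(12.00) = 162758.79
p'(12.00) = 162754.79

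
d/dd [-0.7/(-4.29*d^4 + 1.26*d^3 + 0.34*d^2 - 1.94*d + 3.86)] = (-12.012*d^3 + 2.646*d^2 + 0.476*d - 1.358)/(-4.29*d^4 + 1.26*d^3 + 0.34*d^2 - 1.94*d + 3.86)^2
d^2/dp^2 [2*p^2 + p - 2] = 4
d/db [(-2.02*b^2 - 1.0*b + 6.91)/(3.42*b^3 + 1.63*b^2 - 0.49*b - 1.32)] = (6.9084*b^4 + 6.84*b^3 - 68.2768*b^2 - 17.1938*b + 4.7059)/(11.6964*b^6 + 11.1492*b^5 - 0.6947*b^4 - 10.6262*b^3 - 4.0631*b^2 + 1.2936*b + 1.7424)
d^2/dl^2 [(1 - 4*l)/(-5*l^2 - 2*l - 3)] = 2*(4*(4*l - 1)*(5*l + 1)^2 - 3*(20*l + 1)*(5*l^2 + 2*l + 3))/(5*l^2 + 2*l + 3)^3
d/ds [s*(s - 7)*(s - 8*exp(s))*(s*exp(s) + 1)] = s*(s - 7)*(s + 1)*(s - 8*exp(s))*exp(s) - s*(s - 7)*(s*exp(s) + 1)*(8*exp(s) - 1) + s*(s - 8*exp(s))*(s*exp(s) + 1) + (s - 7)*(s - 8*exp(s))*(s*exp(s) + 1)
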